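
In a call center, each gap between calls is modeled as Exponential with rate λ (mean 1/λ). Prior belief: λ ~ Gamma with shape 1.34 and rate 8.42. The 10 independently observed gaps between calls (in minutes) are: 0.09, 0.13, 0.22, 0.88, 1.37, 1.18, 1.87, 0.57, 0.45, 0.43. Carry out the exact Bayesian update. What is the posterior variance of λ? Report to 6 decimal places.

0.046538

With a Gamma(shape α, rate β) prior on the exponential rate λ, the posterior after n observations with total T = Σxᵢ is Gamma(α+n, β+T).
Sum of observations T = 7.19 minutes; n = 10.
Posterior: Gamma(1.34+10, 8.42+7.19) = Gamma(11.34, 15.61).
Var = α/β² = 0.046538.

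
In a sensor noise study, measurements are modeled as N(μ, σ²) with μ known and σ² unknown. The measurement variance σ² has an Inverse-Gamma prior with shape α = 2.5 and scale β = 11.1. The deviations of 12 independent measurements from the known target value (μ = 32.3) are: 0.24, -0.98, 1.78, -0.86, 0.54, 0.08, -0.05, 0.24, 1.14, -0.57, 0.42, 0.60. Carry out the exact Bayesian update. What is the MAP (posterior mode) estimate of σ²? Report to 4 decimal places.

With known mean μ and an Inverse-Gamma(α, β) prior on σ², the Normal likelihood is conjugate: posterior is Inv-Gamma(α + n/2, β + Σ(xᵢ−μ)²/2).
Σ(xᵢ−μ)² = (0.24)² + (-0.98)² + (1.78)² + (-0.86)² + (0.54)² + (0.08)² + (-0.05)² + (0.24)² + (1.14)² + (-0.57)² + (0.42)² + (0.60)² = 7.4450.
Posterior: Inv-Gamma(2.5 + 12/2, 11.1 + 7.4450/2) = Inv-Gamma(8.50, 14.82250).
Mode = β/(α+1) = 14.82250/9.50 = 1.5603.

1.5603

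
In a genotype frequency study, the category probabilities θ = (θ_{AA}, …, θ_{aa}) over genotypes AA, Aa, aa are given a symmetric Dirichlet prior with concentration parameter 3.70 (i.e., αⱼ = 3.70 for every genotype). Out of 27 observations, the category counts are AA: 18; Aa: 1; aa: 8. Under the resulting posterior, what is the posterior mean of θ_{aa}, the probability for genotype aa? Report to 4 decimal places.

0.3071

The Dirichlet prior is conjugate to the Multinomial likelihood: each posterior αⱼ = prior αⱼ + observed count nⱼ.
Posterior concentration: (21.70, 4.70, 11.70), total = 38.10.
E[θ_{aa}|data] = α_{aa}/Σα = 11.70/38.10 = 0.3071.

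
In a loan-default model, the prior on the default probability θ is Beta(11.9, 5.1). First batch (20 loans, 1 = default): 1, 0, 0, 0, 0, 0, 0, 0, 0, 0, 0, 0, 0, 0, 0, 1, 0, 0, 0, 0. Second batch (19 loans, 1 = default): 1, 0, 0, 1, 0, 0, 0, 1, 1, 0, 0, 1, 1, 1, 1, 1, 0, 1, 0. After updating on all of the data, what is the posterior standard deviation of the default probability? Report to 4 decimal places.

0.0655

The Beta prior is conjugate to a Binomial/Bernoulli likelihood; the update adds successes to α and failures to β.
After batch 1: Beta(11.9+2, 5.1+18) = Beta(13.9, 23.1).
After batch 2: Beta(13.9+10, 23.1+9) = Beta(23.9, 32.1).
Var = αβ/((α+β)²(α+β+1)) = 23.9·32.1/(56.0²·57.0) = 0.00429192; SD = √0.00429192 = 0.0655.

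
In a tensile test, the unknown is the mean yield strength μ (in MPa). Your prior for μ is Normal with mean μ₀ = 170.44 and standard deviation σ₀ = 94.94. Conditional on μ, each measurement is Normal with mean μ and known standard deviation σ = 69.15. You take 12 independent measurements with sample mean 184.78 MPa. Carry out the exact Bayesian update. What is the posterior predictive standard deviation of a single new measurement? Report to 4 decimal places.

For Normal data with known variance σ², a Normal(μ₀, σ₀²) prior on μ is conjugate. Posterior precision = 1/σ₀² + n/σ²; posterior mean is the precision-weighted average of μ₀ and x̄.
σ₀² = 94.94² = 9013.6036, σ² = 69.15² = 4781.7225; σ² + n·σ₀² = 4781.7225 + 12·9013.6036 = 112944.9657.
Posterior precision = 1/σ₀² + n/σ² = 1/9013.6036 + 12/4781.7225 = (σ² + n·σ₀²)/(σ₀²σ²) = 112944.9657/(9013.6036·4781.7225); posterior variance σₙ² = σ₀²σ²/(σ² + n·σ₀²) = 9013.6036·4781.7225/112944.9657 = 381.606660.
Predictive variance for one new observation = σₙ² + σ² = 9013.6036·4781.7225/112944.9657 + 4781.7225 = σ²·(σ₀² + 112944.9657)/112944.9657 = 4781.7225·121958.5693/112944.9657 = 5163.329160; SD = √(4781.7225·121958.5693/112944.9657) = 71.8563.

71.8563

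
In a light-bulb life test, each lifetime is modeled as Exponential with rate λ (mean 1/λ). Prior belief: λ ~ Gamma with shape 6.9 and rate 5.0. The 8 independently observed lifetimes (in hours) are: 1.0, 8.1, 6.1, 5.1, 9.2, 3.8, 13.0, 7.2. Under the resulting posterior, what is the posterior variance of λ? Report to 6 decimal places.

With a Gamma(shape α, rate β) prior on the exponential rate λ, the posterior after n observations with total T = Σxᵢ is Gamma(α+n, β+T).
Sum of observations T = 53.5 hours; n = 8.
Posterior: Gamma(6.9+8, 5.0+53.5) = Gamma(14.9, 58.5).
Var = α/β² = 0.004354.

0.004354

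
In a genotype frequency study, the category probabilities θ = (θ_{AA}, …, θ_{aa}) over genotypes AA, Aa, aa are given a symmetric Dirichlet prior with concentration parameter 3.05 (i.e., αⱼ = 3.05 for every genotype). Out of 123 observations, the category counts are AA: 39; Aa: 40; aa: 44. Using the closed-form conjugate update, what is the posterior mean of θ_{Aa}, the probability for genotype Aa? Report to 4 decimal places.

The Dirichlet prior is conjugate to the Multinomial likelihood: each posterior αⱼ = prior αⱼ + observed count nⱼ.
Posterior concentration: (42.05, 43.05, 47.05), total = 132.15.
E[θ_{Aa}|data] = α_{Aa}/Σα = 43.05/132.15 = 0.3258.

0.3258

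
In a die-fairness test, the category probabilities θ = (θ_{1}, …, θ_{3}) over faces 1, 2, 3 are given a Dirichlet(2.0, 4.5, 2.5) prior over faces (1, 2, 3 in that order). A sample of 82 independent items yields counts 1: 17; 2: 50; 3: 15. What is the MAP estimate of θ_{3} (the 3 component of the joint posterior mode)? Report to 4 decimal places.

0.1875

The Dirichlet prior is conjugate to the Multinomial likelihood: each posterior αⱼ = prior αⱼ + observed count nⱼ.
Posterior concentration: (19.0, 54.5, 17.5), total = 91.0.
Joint mode component: (α_{3}−1)/(Σα−K) = 16.5/88.0 = 0.1875.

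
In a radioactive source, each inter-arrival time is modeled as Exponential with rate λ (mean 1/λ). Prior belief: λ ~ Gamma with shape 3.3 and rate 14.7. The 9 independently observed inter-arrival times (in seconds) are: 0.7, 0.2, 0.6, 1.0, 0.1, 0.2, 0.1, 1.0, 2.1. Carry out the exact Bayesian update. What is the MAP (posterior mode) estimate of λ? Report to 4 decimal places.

0.5459

With a Gamma(shape α, rate β) prior on the exponential rate λ, the posterior after n observations with total T = Σxᵢ is Gamma(α+n, β+T).
Sum of observations T = 6.0 seconds; n = 9.
Posterior: Gamma(3.3+9, 14.7+6.0) = Gamma(12.3, 20.7).
Mode = (α−1)/β = 0.5459.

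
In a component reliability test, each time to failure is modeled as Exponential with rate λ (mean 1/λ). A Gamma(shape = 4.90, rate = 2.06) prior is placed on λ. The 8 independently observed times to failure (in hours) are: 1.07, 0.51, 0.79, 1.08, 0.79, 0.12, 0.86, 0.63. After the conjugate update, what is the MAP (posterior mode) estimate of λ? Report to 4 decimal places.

With a Gamma(shape α, rate β) prior on the exponential rate λ, the posterior after n observations with total T = Σxᵢ is Gamma(α+n, β+T).
Sum of observations T = 5.85 hours; n = 8.
Posterior: Gamma(4.90+8, 2.06+5.85) = Gamma(12.90, 7.91).
Mode = (α−1)/β = 1.5044.

1.5044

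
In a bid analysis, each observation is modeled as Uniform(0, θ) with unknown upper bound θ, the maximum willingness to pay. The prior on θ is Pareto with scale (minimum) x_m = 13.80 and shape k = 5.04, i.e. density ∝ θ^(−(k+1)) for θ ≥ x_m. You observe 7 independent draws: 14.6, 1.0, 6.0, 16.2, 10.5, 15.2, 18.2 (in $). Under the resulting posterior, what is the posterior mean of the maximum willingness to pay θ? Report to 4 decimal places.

19.8486

A Pareto(scale x_m, shape k) prior on the upper bound θ of Uniform(0, θ) is conjugate: posterior is Pareto(max(x_m, max xᵢ), k + n).
Sample maximum = 18.2; prior scale x_m = 13.80 → posterior scale = max = 18.20.
Posterior shape = 5.04 + 7 = 12.04.
E[θ|data] = k·x_m/(k−1) = 12.04·18.20/11.04 = 19.8486.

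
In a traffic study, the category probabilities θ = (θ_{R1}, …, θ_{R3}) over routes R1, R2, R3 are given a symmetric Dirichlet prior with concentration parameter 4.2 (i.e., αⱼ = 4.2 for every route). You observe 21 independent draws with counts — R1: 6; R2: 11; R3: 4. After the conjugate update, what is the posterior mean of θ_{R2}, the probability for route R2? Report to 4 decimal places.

0.4524

The Dirichlet prior is conjugate to the Multinomial likelihood: each posterior αⱼ = prior αⱼ + observed count nⱼ.
Posterior concentration: (10.2, 15.2, 8.2), total = 33.6.
E[θ_{R2}|data] = α_{R2}/Σα = 15.2/33.6 = 0.4524.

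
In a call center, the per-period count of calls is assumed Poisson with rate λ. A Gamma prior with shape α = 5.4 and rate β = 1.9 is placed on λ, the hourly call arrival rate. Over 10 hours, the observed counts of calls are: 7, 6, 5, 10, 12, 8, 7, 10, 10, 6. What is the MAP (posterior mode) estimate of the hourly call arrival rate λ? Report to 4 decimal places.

7.1765

With a Gamma(shape α, rate β) prior, the Poisson likelihood is conjugate: the posterior is Gamma(α + ΣXᵢ, β + n).
Sum of counts S = 81 over n = 10 hours.
Posterior: Gamma(α+S, β+n) = Gamma(5.4+81, 1.9+10) = Gamma(86.4, 11.9).
Mode of Gamma(α,β) for α≥1 is (α−1)/β = 85.4/11.9 = 7.1765.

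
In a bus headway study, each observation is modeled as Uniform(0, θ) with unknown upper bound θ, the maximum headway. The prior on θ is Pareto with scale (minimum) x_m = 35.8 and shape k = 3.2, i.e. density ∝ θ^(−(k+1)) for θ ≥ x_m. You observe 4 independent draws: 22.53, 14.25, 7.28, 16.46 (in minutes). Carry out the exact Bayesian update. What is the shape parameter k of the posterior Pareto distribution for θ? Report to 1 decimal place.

A Pareto(scale x_m, shape k) prior on the upper bound θ of Uniform(0, θ) is conjugate: posterior is Pareto(max(x_m, max xᵢ), k + n).
Sample maximum = 22.53; prior scale x_m = 35.8 → posterior scale = max = 35.80.
Posterior shape = 3.2 + 4 = 7.2.
Posterior shape k = 7.2.

7.2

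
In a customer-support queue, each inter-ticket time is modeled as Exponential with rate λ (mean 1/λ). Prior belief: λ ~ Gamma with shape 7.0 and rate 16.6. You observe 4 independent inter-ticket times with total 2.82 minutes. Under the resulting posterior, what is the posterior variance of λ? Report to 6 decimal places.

0.029167

With a Gamma(shape α, rate β) prior on the exponential rate λ, the posterior after n observations with total T = Σxᵢ is Gamma(α+n, β+T).
Posterior: Gamma(7.0+4, 16.6+2.82) = Gamma(11.0, 19.42).
Var = α/β² = 0.029167.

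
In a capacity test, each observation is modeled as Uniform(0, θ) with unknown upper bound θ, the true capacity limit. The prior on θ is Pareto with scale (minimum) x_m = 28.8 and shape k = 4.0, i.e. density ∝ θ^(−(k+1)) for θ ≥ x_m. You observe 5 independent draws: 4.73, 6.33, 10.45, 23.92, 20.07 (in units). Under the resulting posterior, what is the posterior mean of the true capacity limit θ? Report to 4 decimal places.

A Pareto(scale x_m, shape k) prior on the upper bound θ of Uniform(0, θ) is conjugate: posterior is Pareto(max(x_m, max xᵢ), k + n).
Sample maximum = 23.92; prior scale x_m = 28.8 → posterior scale = max = 28.80.
Posterior shape = 4.0 + 5 = 9.0.
E[θ|data] = k·x_m/(k−1) = 9.0·28.80/8.0 = 32.4000.

32.4000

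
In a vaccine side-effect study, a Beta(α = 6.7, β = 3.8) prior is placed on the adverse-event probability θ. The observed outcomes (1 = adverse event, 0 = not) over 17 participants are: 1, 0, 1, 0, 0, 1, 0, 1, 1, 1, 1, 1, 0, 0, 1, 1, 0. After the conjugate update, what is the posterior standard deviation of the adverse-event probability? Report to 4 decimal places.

The Beta prior is conjugate to a Binomial/Bernoulli likelihood; the update adds successes to α and failures to β.
Posterior: Beta(α+k, β+n−k) = Beta(6.7+10, 3.8+7) = Beta(16.7, 10.8).
Var = αβ/((α+β)²(α+β+1)) = 16.7·10.8/(27.5²·28.5) = 0.00836816; SD = √0.00836816 = 0.0915.

0.0915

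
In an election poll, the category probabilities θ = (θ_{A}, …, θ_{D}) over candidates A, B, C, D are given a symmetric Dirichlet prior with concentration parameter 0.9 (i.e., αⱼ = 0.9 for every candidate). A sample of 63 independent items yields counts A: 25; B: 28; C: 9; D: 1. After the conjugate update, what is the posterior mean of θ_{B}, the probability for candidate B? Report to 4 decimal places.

0.4339

The Dirichlet prior is conjugate to the Multinomial likelihood: each posterior αⱼ = prior αⱼ + observed count nⱼ.
Posterior concentration: (25.9, 28.9, 9.9, 1.9), total = 66.6.
E[θ_{B}|data] = α_{B}/Σα = 28.9/66.6 = 0.4339.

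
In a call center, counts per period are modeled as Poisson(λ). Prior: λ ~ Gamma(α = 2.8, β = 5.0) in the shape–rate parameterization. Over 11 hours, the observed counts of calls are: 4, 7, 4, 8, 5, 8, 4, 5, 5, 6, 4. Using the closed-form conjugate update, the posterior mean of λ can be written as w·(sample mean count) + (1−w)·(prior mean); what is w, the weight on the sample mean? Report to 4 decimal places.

With a Gamma(shape α, rate β) prior, the Poisson likelihood is conjugate: the posterior is Gamma(α + ΣXᵢ, β + n).
Posterior mean = (α₀+S)/(β₀+n) = [n/(β₀+n)]·(S/n) + [β₀/(β₀+n)]·(α₀/β₀), so only n and β₀ enter the weight.
Weight on data w = n/(β₀+n) = 11/(5.0+11) = 11/16.0 = 0.6875.

0.6875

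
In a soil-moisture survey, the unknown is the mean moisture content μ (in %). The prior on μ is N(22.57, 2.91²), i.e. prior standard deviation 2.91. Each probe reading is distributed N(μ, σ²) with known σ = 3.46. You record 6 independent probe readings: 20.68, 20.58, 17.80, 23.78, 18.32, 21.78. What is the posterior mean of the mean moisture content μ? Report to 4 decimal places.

20.8866

For Normal data with known variance σ², a Normal(μ₀, σ₀²) prior on μ is conjugate. Posterior precision = 1/σ₀² + n/σ²; posterior mean is the precision-weighted average of μ₀ and x̄.
Σxᵢ = 20.68 + 20.58 + 17.80 + 23.78 + 18.32 + 21.78 = 122.94, so n·x̄ = 122.94.
σ₀² = 2.91² = 8.4681, σ² = 3.46² = 11.9716; σ² + n·σ₀² = 11.9716 + 6·8.4681 = 62.7802.
Posterior mean = (μ₀/σ₀² + n·x̄/σ²)/(1/σ₀² + n/σ²) = (σ²·μ₀ + σ₀²·n·x̄)/(σ² + n·σ₀²) = (11.9716·22.57 + 8.4681·122.94)/62.7802 = 1311.267226/62.7802 = 20.8866.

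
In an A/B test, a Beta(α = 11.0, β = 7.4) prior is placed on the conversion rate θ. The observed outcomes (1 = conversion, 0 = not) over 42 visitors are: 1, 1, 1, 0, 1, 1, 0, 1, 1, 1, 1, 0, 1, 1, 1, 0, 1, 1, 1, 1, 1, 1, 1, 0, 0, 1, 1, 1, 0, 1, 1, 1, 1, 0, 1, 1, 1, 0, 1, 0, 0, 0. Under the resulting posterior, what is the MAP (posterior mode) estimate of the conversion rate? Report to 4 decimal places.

0.6849

The Beta prior is conjugate to a Binomial/Bernoulli likelihood; the update adds successes to α and failures to β.
Posterior: Beta(α+k, β+n−k) = Beta(11.0+30, 7.4+12) = Beta(41.0, 19.4).
Mode of Beta(a,b) for a,b>1 is (a−1)/(a+b−2) = 40.0/58.4 = 0.6849.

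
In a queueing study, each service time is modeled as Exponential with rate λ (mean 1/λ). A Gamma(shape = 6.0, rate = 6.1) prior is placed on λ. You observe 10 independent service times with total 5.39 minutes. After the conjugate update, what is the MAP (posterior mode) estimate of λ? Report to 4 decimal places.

1.3055

With a Gamma(shape α, rate β) prior on the exponential rate λ, the posterior after n observations with total T = Σxᵢ is Gamma(α+n, β+T).
Posterior: Gamma(6.0+10, 6.1+5.39) = Gamma(16.0, 11.49).
Mode = (α−1)/β = 1.3055.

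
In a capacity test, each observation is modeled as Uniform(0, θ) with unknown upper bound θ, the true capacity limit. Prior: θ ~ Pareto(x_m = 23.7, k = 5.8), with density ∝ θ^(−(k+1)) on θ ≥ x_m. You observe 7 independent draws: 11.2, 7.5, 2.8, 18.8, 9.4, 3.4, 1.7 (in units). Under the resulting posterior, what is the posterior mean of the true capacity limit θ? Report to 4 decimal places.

A Pareto(scale x_m, shape k) prior on the upper bound θ of Uniform(0, θ) is conjugate: posterior is Pareto(max(x_m, max xᵢ), k + n).
Sample maximum = 18.8; prior scale x_m = 23.7 → posterior scale = max = 23.7.
Posterior shape = 5.8 + 7 = 12.8.
E[θ|data] = k·x_m/(k−1) = 12.8·23.7/11.8 = 25.7085.

25.7085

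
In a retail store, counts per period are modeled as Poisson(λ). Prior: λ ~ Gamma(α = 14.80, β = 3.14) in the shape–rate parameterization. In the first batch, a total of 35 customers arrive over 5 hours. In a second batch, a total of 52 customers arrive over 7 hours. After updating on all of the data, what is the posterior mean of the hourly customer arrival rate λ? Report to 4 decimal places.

6.7239

With a Gamma(shape α, rate β) prior, the Poisson likelihood is conjugate: the posterior is Gamma(α + ΣXᵢ, β + n).
After batch 1: Gamma(α+S, β+n) = Gamma(14.80+35, 3.14+5) = Gamma(49.80, 8.14).
After batch 2: Gamma(α+S, β+n) = Gamma(49.80+52, 8.14+7) = Gamma(101.80, 15.14).
Posterior mean = α/β = 101.80/15.14 = 6.7239.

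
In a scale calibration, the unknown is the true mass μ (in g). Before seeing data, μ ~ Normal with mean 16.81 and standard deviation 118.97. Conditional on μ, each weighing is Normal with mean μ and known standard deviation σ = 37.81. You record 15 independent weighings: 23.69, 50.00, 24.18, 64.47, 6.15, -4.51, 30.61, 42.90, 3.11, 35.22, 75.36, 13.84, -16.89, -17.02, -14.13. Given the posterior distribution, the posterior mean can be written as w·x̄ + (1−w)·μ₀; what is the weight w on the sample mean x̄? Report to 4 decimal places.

For Normal data with known variance σ², a Normal(μ₀, σ₀²) prior on μ is conjugate. Posterior precision = 1/σ₀² + n/σ²; posterior mean is the precision-weighted average of μ₀ and x̄.
σ₀² = 118.97² = 14153.8609, σ² = 37.81² = 1429.5961. Prior precision 1/σ₀² = 1/14153.8609; data precision n/σ² = 15/1429.5961.
w = (n/σ²)/(1/σ₀² + n/σ²) = n·σ₀²/(σ² + n·σ₀²) = 15·14153.8609/(1429.5961 + 15·14153.8609) = 212307.9135/213737.5096 = 0.9933.

0.9933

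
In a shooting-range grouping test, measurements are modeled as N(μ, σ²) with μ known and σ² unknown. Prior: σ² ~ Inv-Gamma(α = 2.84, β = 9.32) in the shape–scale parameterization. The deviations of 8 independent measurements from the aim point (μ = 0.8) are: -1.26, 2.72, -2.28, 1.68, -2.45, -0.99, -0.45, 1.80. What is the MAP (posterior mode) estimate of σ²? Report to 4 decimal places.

With known mean μ and an Inverse-Gamma(α, β) prior on σ², the Normal likelihood is conjugate: posterior is Inv-Gamma(α + n/2, β + Σ(xᵢ−μ)²/2).
Σ(xᵢ−μ)² = (-1.26)² + (2.72)² + (-2.28)² + (1.68)² + (-2.45)² + (-0.99)² + (-0.45)² + (1.80)² = 27.4319.
Posterior: Inv-Gamma(2.84 + 8/2, 9.32 + 27.4319/2) = Inv-Gamma(6.84, 23.03595).
Mode = β/(α+1) = 23.03595/7.84 = 2.9383.

2.9383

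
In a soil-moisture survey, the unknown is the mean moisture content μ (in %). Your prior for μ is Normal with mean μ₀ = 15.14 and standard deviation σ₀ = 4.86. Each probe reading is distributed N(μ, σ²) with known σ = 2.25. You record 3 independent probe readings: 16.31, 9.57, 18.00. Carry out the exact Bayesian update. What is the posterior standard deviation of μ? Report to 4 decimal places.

1.2550

For Normal data with known variance σ², a Normal(μ₀, σ₀²) prior on μ is conjugate. Posterior precision = 1/σ₀² + n/σ²; posterior mean is the precision-weighted average of μ₀ and x̄.
σ₀² = 4.86² = 23.6196, σ² = 2.25² = 5.0625; σ² + n·σ₀² = 5.0625 + 3·23.6196 = 75.9213.
Posterior precision = 1/σ₀² + n/σ² = 1/23.6196 + 3/5.0625 = (σ² + n·σ₀²)/(σ₀²σ²) = 75.9213/(23.6196·5.0625); posterior variance σₙ² = σ₀²σ²/(σ² + n·σ₀²) = 23.6196·5.0625/75.9213 = 1.574976.
Posterior SD = √σₙ² = √(23.6196·5.0625/75.9213) = 1.2550.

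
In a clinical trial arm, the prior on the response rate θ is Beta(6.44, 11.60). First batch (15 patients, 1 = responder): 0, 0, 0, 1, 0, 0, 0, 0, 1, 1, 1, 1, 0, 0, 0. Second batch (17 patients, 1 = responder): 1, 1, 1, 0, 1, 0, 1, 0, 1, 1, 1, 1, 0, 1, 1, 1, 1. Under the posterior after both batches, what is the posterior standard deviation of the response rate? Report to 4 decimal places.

The Beta prior is conjugate to a Binomial/Bernoulli likelihood; the update adds successes to α and failures to β.
After batch 1: Beta(6.44+5, 11.60+10) = Beta(11.44, 21.60).
After batch 2: Beta(11.44+13, 21.60+4) = Beta(24.44, 25.60).
Var = αβ/((α+β)²(α+β+1)) = 24.44·25.60/(50.04²·51.04) = 0.00489549; SD = √0.00489549 = 0.0700.

0.0700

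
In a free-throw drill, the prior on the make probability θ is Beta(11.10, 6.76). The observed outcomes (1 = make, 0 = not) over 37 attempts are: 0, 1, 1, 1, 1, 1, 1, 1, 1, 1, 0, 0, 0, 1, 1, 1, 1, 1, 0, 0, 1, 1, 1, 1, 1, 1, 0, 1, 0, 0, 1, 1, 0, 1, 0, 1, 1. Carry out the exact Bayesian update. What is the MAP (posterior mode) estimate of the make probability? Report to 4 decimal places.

0.6829

The Beta prior is conjugate to a Binomial/Bernoulli likelihood; the update adds successes to α and failures to β.
Posterior: Beta(α+k, β+n−k) = Beta(11.10+26, 6.76+11) = Beta(37.10, 17.76).
Mode of Beta(a,b) for a,b>1 is (a−1)/(a+b−2) = 36.10/52.86 = 0.6829.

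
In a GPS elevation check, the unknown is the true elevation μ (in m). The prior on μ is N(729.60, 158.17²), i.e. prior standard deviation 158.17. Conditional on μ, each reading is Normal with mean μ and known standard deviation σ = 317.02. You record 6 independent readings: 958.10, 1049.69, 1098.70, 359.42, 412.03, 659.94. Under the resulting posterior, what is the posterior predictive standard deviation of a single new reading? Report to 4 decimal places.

For Normal data with known variance σ², a Normal(μ₀, σ₀²) prior on μ is conjugate. Posterior precision = 1/σ₀² + n/σ²; posterior mean is the precision-weighted average of μ₀ and x̄.
σ₀² = 158.17² = 25017.7489, σ² = 317.02² = 100501.6804; σ² + n·σ₀² = 100501.6804 + 6·25017.7489 = 250608.1738.
Posterior precision = 1/σ₀² + n/σ² = 1/25017.7489 + 6/100501.6804 = (σ² + n·σ₀²)/(σ₀²σ²) = 250608.1738/(25017.7489·100501.6804); posterior variance σₙ² = σ₀²σ²/(σ² + n·σ₀²) = 25017.7489·100501.6804/250608.1738 = 10032.896239.
Predictive variance for one new observation = σₙ² + σ² = 25017.7489·100501.6804/250608.1738 + 100501.6804 = σ²·(σ₀² + 250608.1738)/250608.1738 = 100501.6804·275625.9227/250608.1738 = 110534.576639; SD = √(100501.6804·275625.9227/250608.1738) = 332.4674.

332.4674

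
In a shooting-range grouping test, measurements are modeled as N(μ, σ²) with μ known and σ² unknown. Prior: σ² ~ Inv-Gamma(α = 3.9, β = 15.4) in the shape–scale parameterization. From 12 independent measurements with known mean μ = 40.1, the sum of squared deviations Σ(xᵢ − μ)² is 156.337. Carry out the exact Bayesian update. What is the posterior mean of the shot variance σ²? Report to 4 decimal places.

10.5133

With known mean μ and an Inverse-Gamma(α, β) prior on σ², the Normal likelihood is conjugate: posterior is Inv-Gamma(α + n/2, β + Σ(xᵢ−μ)²/2).
Posterior: Inv-Gamma(3.9 + 12/2, 15.4 + 156.337/2) = Inv-Gamma(9.90, 93.5685).
E[σ²|data] = β/(α−1) = 93.5685/8.90 = 10.5133.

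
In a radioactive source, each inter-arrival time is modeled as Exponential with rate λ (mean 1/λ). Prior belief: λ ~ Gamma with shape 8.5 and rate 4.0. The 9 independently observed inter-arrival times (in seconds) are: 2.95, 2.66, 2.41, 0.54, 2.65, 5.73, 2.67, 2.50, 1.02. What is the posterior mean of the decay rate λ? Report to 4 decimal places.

0.6450

With a Gamma(shape α, rate β) prior on the exponential rate λ, the posterior after n observations with total T = Σxᵢ is Gamma(α+n, β+T).
Sum of observations T = 23.13 seconds; n = 9.
Posterior: Gamma(8.5+9, 4.0+23.13) = Gamma(17.5, 27.13).
Posterior mean of λ = α/β = 17.5/27.13 = 0.6450.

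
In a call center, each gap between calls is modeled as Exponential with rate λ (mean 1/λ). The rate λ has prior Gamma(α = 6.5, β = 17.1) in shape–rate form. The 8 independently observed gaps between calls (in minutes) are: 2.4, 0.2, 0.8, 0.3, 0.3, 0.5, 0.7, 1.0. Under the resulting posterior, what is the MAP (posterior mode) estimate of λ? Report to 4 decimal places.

With a Gamma(shape α, rate β) prior on the exponential rate λ, the posterior after n observations with total T = Σxᵢ is Gamma(α+n, β+T).
Sum of observations T = 6.2 minutes; n = 8.
Posterior: Gamma(6.5+8, 17.1+6.2) = Gamma(14.5, 23.3).
Mode = (α−1)/β = 0.5794.

0.5794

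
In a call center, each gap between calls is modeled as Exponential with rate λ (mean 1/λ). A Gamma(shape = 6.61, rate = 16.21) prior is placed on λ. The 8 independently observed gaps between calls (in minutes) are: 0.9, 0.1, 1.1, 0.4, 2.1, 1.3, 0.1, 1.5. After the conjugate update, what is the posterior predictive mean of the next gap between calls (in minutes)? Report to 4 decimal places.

With a Gamma(shape α, rate β) prior on the exponential rate λ, the posterior after n observations with total T = Σxᵢ is Gamma(α+n, β+T).
Sum of observations T = 7.5 minutes; n = 8.
Posterior: Gamma(6.61+8, 16.21+7.5) = Gamma(14.61, 23.71).
The predictive distribution for the next observation is Lomax; its mean is β/(α−1) = 23.71/13.61 = 1.7421.

1.7421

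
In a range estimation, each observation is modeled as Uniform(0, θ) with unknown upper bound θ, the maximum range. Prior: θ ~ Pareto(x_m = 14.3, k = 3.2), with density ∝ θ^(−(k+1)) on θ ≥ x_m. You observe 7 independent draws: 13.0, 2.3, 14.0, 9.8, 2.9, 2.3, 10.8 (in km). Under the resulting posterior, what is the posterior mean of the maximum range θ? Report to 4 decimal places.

15.8543

A Pareto(scale x_m, shape k) prior on the upper bound θ of Uniform(0, θ) is conjugate: posterior is Pareto(max(x_m, max xᵢ), k + n).
Sample maximum = 14.0; prior scale x_m = 14.3 → posterior scale = max = 14.3.
Posterior shape = 3.2 + 7 = 10.2.
E[θ|data] = k·x_m/(k−1) = 10.2·14.3/9.2 = 15.8543.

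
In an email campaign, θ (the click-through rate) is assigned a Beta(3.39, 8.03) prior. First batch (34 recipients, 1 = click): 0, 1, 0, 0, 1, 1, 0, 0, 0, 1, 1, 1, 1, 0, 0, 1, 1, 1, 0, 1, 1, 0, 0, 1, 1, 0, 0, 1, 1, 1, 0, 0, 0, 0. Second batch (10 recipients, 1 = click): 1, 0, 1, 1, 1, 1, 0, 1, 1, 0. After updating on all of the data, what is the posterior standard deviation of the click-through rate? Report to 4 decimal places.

0.0666

The Beta prior is conjugate to a Binomial/Bernoulli likelihood; the update adds successes to α and failures to β.
After batch 1: Beta(3.39+17, 8.03+17) = Beta(20.39, 25.03).
After batch 2: Beta(20.39+7, 25.03+3) = Beta(27.39, 28.03).
Var = αβ/((α+β)²(α+β+1)) = 27.39·28.03/(55.42²·56.42) = 0.00443046; SD = √0.00443046 = 0.0666.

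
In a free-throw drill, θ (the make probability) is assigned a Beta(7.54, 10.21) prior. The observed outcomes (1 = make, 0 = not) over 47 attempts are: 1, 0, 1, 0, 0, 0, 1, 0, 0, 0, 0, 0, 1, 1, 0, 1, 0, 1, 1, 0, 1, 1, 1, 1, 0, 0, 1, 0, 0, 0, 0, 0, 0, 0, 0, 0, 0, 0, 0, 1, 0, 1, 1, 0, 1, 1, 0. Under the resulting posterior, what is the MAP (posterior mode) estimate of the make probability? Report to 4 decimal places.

0.3911

The Beta prior is conjugate to a Binomial/Bernoulli likelihood; the update adds successes to α and failures to β.
Posterior: Beta(α+k, β+n−k) = Beta(7.54+18, 10.21+29) = Beta(25.54, 39.21).
Mode of Beta(a,b) for a,b>1 is (a−1)/(a+b−2) = 24.54/62.75 = 0.3911.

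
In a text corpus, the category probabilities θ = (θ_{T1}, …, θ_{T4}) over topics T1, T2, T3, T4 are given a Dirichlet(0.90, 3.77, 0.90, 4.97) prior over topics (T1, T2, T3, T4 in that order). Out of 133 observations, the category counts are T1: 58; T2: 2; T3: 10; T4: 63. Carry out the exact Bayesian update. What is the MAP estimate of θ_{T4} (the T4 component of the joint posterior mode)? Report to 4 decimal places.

0.4799

The Dirichlet prior is conjugate to the Multinomial likelihood: each posterior αⱼ = prior αⱼ + observed count nⱼ.
Posterior concentration: (58.90, 5.77, 10.90, 67.97), total = 143.54.
Joint mode component: (α_{T4}−1)/(Σα−K) = 66.97/139.54 = 0.4799.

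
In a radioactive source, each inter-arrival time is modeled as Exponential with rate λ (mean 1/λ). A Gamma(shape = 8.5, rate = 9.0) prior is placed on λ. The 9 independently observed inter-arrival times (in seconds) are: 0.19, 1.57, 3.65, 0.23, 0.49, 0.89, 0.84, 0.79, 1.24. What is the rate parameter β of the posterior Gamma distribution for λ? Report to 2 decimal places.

18.89

With a Gamma(shape α, rate β) prior on the exponential rate λ, the posterior after n observations with total T = Σxᵢ is Gamma(α+n, β+T).
Sum of observations T = 9.89 seconds; n = 9.
Posterior: Gamma(8.5+9, 9.0+9.89) = Gamma(17.5, 18.89).
Posterior β = 18.89.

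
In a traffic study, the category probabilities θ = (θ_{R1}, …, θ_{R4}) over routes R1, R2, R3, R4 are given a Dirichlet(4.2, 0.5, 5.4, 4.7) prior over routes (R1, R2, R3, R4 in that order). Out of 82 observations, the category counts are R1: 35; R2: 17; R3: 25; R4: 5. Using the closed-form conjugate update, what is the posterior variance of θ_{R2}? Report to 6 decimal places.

0.001514

The Dirichlet prior is conjugate to the Multinomial likelihood: each posterior αⱼ = prior αⱼ + observed count nⱼ.
Posterior concentration: (39.2, 17.5, 30.4, 9.7), total = 96.8.
Var[θ_j] = α_j(Σα−α_j)/((Σα)²(Σα+1)) = 17.5·79.3/(96.8²·97.8) = 0.001514.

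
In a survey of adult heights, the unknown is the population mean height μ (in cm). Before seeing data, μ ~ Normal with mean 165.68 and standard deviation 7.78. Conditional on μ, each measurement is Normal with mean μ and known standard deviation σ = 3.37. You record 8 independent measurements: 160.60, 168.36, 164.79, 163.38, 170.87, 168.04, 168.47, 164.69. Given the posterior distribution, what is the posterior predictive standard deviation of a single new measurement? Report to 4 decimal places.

3.5699

For Normal data with known variance σ², a Normal(μ₀, σ₀²) prior on μ is conjugate. Posterior precision = 1/σ₀² + n/σ²; posterior mean is the precision-weighted average of μ₀ and x̄.
σ₀² = 7.78² = 60.5284, σ² = 3.37² = 11.3569; σ² + n·σ₀² = 11.3569 + 8·60.5284 = 495.5841.
Posterior precision = 1/σ₀² + n/σ² = 1/60.5284 + 8/11.3569 = (σ² + n·σ₀²)/(σ₀²σ²) = 495.5841/(60.5284·11.3569); posterior variance σₙ² = σ₀²σ²/(σ² + n·σ₀²) = 60.5284·11.3569/495.5841 = 1.387080.
Predictive variance for one new observation = σₙ² + σ² = 60.5284·11.3569/495.5841 + 11.3569 = σ²·(σ₀² + 495.5841)/495.5841 = 11.3569·556.1125/495.5841 = 12.743980; SD = √(11.3569·556.1125/495.5841) = 3.5699.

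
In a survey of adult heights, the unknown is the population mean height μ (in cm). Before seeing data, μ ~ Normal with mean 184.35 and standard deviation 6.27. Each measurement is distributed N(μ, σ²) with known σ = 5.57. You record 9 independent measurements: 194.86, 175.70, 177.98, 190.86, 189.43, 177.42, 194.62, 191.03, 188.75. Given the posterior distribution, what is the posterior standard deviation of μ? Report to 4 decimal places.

1.7803

For Normal data with known variance σ², a Normal(μ₀, σ₀²) prior on μ is conjugate. Posterior precision = 1/σ₀² + n/σ²; posterior mean is the precision-weighted average of μ₀ and x̄.
σ₀² = 6.27² = 39.3129, σ² = 5.57² = 31.0249; σ² + n·σ₀² = 31.0249 + 9·39.3129 = 384.841.
Posterior precision = 1/σ₀² + n/σ² = 1/39.3129 + 9/31.0249 = (σ² + n·σ₀²)/(σ₀²σ²) = 384.841/(39.3129·31.0249); posterior variance σₙ² = σ₀²σ²/(σ² + n·σ₀²) = 39.3129·31.0249/384.841 = 3.169306.
Posterior SD = √σₙ² = √(39.3129·31.0249/384.841) = 1.7803.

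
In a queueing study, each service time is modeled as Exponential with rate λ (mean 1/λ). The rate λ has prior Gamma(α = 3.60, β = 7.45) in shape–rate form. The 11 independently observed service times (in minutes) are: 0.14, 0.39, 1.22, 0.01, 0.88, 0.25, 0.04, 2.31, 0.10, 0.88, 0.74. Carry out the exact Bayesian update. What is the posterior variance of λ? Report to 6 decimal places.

With a Gamma(shape α, rate β) prior on the exponential rate λ, the posterior after n observations with total T = Σxᵢ is Gamma(α+n, β+T).
Sum of observations T = 6.96 minutes; n = 11.
Posterior: Gamma(3.60+11, 7.45+6.96) = Gamma(14.60, 14.41).
Var = α/β² = 0.070311.

0.070311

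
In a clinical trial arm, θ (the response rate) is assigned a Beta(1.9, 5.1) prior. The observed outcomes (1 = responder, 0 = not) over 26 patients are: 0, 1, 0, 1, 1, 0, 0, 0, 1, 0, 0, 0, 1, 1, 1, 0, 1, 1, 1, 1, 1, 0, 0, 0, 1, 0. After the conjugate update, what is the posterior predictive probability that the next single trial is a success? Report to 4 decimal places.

0.4515

The Beta prior is conjugate to a Binomial/Bernoulli likelihood; the update adds successes to α and failures to β.
Posterior: Beta(α+k, β+n−k) = Beta(1.9+13, 5.1+13) = Beta(14.9, 18.1).
For a single future Bernoulli trial, P(success | data) = α/(α+β) = 0.4515.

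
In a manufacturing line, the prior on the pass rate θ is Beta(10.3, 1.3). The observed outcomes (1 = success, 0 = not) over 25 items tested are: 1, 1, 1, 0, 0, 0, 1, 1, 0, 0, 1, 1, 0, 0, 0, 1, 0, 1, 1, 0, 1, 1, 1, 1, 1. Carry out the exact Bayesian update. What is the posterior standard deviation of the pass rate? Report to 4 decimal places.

The Beta prior is conjugate to a Binomial/Bernoulli likelihood; the update adds successes to α and failures to β.
Posterior: Beta(α+k, β+n−k) = Beta(10.3+15, 1.3+10) = Beta(25.3, 11.3).
Var = αβ/((α+β)²(α+β+1)) = 25.3·11.3/(36.6²·37.6) = 0.00567609; SD = √0.00567609 = 0.0753.

0.0753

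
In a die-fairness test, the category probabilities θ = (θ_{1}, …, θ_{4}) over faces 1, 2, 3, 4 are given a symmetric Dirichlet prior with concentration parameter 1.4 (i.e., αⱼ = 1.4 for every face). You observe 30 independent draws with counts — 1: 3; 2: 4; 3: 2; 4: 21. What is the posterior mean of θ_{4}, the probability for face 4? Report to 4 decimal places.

0.6292

The Dirichlet prior is conjugate to the Multinomial likelihood: each posterior αⱼ = prior αⱼ + observed count nⱼ.
Posterior concentration: (4.4, 5.4, 3.4, 22.4), total = 35.6.
E[θ_{4}|data] = α_{4}/Σα = 22.4/35.6 = 0.6292.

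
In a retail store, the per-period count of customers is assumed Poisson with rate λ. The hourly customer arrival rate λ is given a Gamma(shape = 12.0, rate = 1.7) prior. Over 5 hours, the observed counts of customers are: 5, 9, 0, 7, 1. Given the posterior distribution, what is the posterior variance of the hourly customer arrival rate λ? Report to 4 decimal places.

0.7574

With a Gamma(shape α, rate β) prior, the Poisson likelihood is conjugate: the posterior is Gamma(α + ΣXᵢ, β + n).
Sum of counts S = 22 over n = 5 hours.
Posterior: Gamma(α+S, β+n) = Gamma(12.0+22, 1.7+5) = Gamma(34.0, 6.7).
Var = α/β² = 34.0/6.7² = 0.7574.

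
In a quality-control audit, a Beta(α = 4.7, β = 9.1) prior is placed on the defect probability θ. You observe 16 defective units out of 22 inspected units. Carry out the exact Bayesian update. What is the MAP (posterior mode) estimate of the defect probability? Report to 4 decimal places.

0.5828

The Beta prior is conjugate to a Binomial/Bernoulli likelihood; the update adds successes to α and failures to β.
Posterior: Beta(α+k, β+n−k) = Beta(4.7+16, 9.1+6) = Beta(20.7, 15.1).
Mode of Beta(a,b) for a,b>1 is (a−1)/(a+b−2) = 19.7/33.8 = 0.5828.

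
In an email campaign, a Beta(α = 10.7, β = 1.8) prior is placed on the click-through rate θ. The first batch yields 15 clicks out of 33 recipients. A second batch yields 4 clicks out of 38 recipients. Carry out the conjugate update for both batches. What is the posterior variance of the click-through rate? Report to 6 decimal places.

The Beta prior is conjugate to a Binomial/Bernoulli likelihood; the update adds successes to α and failures to β.
After batch 1: Beta(10.7+15, 1.8+18) = Beta(25.7, 19.8).
After batch 2: Beta(25.7+4, 19.8+34) = Beta(29.7, 53.8).
Var = αβ/((α+β)²(α+β+1)) = 29.7·53.8/(83.5²·84.5) = 0.002712.

0.002712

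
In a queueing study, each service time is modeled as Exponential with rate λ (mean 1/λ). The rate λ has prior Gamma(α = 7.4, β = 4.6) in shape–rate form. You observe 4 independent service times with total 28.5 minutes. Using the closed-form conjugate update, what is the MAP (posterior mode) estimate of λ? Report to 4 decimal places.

0.3142

With a Gamma(shape α, rate β) prior on the exponential rate λ, the posterior after n observations with total T = Σxᵢ is Gamma(α+n, β+T).
Posterior: Gamma(7.4+4, 4.6+28.5) = Gamma(11.4, 33.1).
Mode = (α−1)/β = 0.3142.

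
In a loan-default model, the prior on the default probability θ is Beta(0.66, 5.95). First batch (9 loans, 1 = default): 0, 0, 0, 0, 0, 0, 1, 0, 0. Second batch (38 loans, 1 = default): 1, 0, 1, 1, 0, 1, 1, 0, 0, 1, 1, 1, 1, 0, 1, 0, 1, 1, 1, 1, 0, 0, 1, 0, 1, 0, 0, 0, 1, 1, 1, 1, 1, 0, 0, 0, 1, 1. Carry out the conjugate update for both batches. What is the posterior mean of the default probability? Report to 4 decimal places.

0.4600

The Beta prior is conjugate to a Binomial/Bernoulli likelihood; the update adds successes to α and failures to β.
After batch 1: Beta(0.66+1, 5.95+8) = Beta(1.66, 13.95).
After batch 2: Beta(1.66+23, 13.95+15) = Beta(24.66, 28.95).
Posterior mean = α/(α+β) = 24.66/53.61 = 0.4600.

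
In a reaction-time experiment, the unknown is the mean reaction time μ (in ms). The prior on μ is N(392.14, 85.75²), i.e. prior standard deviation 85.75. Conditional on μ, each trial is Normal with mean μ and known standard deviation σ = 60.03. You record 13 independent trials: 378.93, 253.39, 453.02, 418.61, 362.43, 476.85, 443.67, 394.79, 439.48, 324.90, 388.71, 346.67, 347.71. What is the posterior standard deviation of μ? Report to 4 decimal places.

16.3441

For Normal data with known variance σ², a Normal(μ₀, σ₀²) prior on μ is conjugate. Posterior precision = 1/σ₀² + n/σ²; posterior mean is the precision-weighted average of μ₀ and x̄.
σ₀² = 85.75² = 7353.0625, σ² = 60.03² = 3603.6009; σ² + n·σ₀² = 3603.6009 + 13·7353.0625 = 99193.4134.
Posterior precision = 1/σ₀² + n/σ² = 1/7353.0625 + 13/3603.6009 = (σ² + n·σ₀²)/(σ₀²σ²) = 99193.4134/(7353.0625·3603.6009); posterior variance σₙ² = σ₀²σ²/(σ² + n·σ₀²) = 7353.0625·3603.6009/99193.4134 = 267.129658.
Posterior SD = √σₙ² = √(7353.0625·3603.6009/99193.4134) = 16.3441.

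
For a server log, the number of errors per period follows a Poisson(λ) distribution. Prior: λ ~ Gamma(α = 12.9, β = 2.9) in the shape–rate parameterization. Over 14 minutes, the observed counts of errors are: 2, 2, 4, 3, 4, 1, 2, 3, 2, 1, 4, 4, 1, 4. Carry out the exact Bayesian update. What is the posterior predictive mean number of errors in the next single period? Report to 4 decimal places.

2.9527

With a Gamma(shape α, rate β) prior, the Poisson likelihood is conjugate: the posterior is Gamma(α + ΣXᵢ, β + n).
Sum of counts S = 37 over n = 14 minutes.
Posterior: Gamma(α+S, β+n) = Gamma(12.9+37, 2.9+14) = Gamma(49.9, 16.9).
The predictive distribution for one future period is NegBinom with mean α/β = 2.9527.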